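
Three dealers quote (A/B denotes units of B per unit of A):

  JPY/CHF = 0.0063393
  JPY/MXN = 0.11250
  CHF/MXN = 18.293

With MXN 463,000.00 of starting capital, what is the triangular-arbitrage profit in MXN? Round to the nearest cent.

Profit: MXN 14,259.64

Profitable loop is MXN → JPY → CHF → MXN:
MXN 463,000.00 ÷ 0.11250 = JPY 4,115,556
JPY 4,115,556 × 0.0063393 = CHF 26,089.74
CHF 26,089.74 × 18.293 = MXN 477,259.64
Profit = MXN 477,259.64 − MXN 463,000.00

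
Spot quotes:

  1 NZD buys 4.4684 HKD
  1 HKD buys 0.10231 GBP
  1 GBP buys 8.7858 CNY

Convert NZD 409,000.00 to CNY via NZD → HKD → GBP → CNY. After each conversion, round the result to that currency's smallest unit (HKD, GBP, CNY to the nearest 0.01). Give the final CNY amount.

CNY 1,642,762.38

NZD 409,000.00 × 4.4684 = HKD 1,827,575.60
HKD 1,827,575.60 × 0.10231 = GBP 186,979.26
GBP 186,979.26 × 8.7858 = CNY 1,642,762.38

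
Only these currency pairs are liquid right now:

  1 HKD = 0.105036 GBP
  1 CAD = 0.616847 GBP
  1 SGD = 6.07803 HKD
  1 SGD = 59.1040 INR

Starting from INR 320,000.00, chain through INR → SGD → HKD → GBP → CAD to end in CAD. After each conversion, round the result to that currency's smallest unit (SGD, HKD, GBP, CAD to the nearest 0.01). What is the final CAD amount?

INR 320,000.00 ÷ 59.1040 = SGD 5,414.19
SGD 5,414.19 × 6.07803 = HKD 32,907.61
HKD 32,907.61 × 0.105036 = GBP 3,456.48
GBP 3,456.48 ÷ 0.616847 = CAD 5,603.46

CAD 5,603.46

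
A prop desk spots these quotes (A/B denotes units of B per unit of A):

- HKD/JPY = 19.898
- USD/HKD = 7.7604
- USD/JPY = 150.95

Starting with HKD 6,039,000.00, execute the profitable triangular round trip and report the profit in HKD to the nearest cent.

Profit: HKD 138,680.53

Profitable loop is HKD → JPY → USD → HKD:
HKD 6,039,000.00 × 19.898 = JPY 120,164,022
JPY 120,164,022 ÷ 150.95 = USD 796,051.82
USD 796,051.82 × 7.7604 = HKD 6,177,680.53
Profit = HKD 6,177,680.53 − HKD 6,039,000.00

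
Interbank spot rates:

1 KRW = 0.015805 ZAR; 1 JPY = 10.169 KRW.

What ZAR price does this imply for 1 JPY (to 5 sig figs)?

JPY/ZAR = 0.16072

1 JPY × 10.169 = 10.169 KRW
10.169 KRW × 0.015805 = 0.160721 ZAR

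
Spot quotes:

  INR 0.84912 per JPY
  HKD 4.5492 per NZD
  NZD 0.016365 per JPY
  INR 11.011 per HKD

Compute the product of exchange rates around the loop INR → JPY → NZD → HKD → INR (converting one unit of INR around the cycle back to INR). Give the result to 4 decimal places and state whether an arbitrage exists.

0.9654 (arbitrage exists)

Around INR → JPY → NZD → HKD → INR: 1 ÷ 0.84912 × 0.016365 × 4.5492 × 11.011 = 0.965403
Product < 1; profitable direction is INR → HKD → NZD → JPY → INR.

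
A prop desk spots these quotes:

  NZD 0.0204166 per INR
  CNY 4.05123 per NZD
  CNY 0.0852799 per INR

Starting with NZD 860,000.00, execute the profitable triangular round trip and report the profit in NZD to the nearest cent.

Profit: NZD 26,696.13

Profitable loop is NZD → INR → CNY → NZD:
NZD 860,000.00 ÷ 0.0204166 = INR 42,122,586.52
INR 42,122,586.52 × 0.0852799 = CNY 3,592,209.97
CNY 3,592,209.97 ÷ 4.05123 = NZD 886,696.13
Profit = NZD 886,696.13 − NZD 860,000.00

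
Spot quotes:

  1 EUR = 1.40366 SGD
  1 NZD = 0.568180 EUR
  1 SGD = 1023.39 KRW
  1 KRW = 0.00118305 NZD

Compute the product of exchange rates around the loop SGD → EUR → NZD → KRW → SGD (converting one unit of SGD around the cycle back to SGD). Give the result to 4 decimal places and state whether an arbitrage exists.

Around SGD → EUR → NZD → KRW → SGD: 1 ÷ 1.40366 ÷ 0.568180 ÷ 0.00118305 ÷ 1023.39 = 1.035638
Product > 1; profitable direction is SGD → EUR → NZD → KRW → SGD.

1.0356 (arbitrage exists)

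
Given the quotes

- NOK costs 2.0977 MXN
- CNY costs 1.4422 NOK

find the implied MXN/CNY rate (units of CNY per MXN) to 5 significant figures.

1 MXN ÷ 2.0977 = 0.476713 NOK
0.476713 NOK ÷ 1.4422 = 0.330545 CNY

MXN/CNY = 0.33055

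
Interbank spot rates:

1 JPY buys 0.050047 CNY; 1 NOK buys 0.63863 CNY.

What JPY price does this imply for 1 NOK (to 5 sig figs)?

NOK/JPY = 12.761

1 NOK × 0.63863 = 0.63863 CNY
0.63863 CNY ÷ 0.050047 = 12.7606 JPY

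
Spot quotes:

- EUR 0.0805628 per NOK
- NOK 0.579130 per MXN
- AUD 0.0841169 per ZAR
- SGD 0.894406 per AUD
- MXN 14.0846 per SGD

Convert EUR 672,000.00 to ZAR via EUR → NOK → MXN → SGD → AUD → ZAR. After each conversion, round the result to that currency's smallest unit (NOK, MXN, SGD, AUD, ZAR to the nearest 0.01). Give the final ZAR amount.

EUR 672,000.00 ÷ 0.0805628 = NOK 8,341,318.82
NOK 8,341,318.82 ÷ 0.579130 = MXN 14,403,188.96
MXN 14,403,188.96 ÷ 14.0846 = SGD 1,022,619.67
SGD 1,022,619.67 ÷ 0.894406 = AUD 1,143,350.64
AUD 1,143,350.64 ÷ 0.0841169 = ZAR 13,592,401.05

ZAR 13,592,401.05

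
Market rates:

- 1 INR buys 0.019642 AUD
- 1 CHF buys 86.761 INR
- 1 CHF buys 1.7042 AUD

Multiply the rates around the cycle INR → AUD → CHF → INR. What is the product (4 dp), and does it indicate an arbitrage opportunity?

Around INR → AUD → CHF → INR: 1 × 0.019642 ÷ 1.7042 × 86.761 = 0.999976
Product ≈ 1 (deviation 0.002%, within rounding noise).

1.0000 (no arbitrage)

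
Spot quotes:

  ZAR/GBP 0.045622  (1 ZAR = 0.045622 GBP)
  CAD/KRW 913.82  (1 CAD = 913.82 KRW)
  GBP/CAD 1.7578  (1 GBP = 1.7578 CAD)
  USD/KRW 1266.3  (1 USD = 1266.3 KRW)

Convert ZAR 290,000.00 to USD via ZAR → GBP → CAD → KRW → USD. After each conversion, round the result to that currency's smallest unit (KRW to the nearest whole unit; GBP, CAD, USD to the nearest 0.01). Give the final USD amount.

USD 16,782.85

ZAR 290,000.00 × 0.045622 = GBP 13,230.38
GBP 13,230.38 × 1.7578 = CAD 23,256.36
CAD 23,256.36 × 913.82 = KRW 21,252,127
KRW 21,252,127 ÷ 1266.3 = USD 16,782.85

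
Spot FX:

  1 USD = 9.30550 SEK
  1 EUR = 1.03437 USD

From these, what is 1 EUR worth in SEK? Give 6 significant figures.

EUR/SEK = 9.62533

1 EUR × 1.03437 = 1.03437 USD
1.03437 USD × 9.30550 = 9.62533 SEK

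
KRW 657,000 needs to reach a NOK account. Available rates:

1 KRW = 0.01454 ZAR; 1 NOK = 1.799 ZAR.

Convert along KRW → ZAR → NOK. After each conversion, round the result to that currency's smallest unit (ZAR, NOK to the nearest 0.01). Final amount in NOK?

NOK 5,310.05

KRW 657,000 × 0.01454 = ZAR 9,552.78
ZAR 9,552.78 ÷ 1.799 = NOK 5,310.05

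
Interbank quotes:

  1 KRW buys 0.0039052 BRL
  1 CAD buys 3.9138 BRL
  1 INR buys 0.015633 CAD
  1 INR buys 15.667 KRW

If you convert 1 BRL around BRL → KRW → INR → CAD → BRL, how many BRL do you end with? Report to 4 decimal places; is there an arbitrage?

1.0000 (no arbitrage)

Around BRL → KRW → INR → CAD → BRL: 1 ÷ 0.0039052 ÷ 15.667 × 0.015633 × 3.9138 = 1.000027
Product ≈ 1 (deviation 0.003%, within rounding noise).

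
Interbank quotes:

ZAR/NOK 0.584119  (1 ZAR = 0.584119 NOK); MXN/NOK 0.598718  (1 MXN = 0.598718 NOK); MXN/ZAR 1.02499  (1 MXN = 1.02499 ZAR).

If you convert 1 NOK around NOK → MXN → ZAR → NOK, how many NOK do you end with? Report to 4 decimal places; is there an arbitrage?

Around NOK → MXN → ZAR → NOK: 1 ÷ 0.598718 × 1.02499 × 0.584119 = 0.999997
Product ≈ 1 (deviation 0.000%, within rounding noise).

1.0000 (no arbitrage)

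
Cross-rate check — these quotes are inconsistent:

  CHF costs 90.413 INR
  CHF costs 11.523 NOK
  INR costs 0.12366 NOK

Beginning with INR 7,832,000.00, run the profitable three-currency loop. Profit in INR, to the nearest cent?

Profitable loop is INR → CHF → NOK → INR:
INR 7,832,000.00 ÷ 90.413 = CHF 86,624.71
CHF 86,624.71 × 11.523 = NOK 998,176.55
NOK 998,176.55 ÷ 0.12366 = INR 8,071,943.60
Profit = INR 8,071,943.60 − INR 7,832,000.00

Profit: INR 239,943.60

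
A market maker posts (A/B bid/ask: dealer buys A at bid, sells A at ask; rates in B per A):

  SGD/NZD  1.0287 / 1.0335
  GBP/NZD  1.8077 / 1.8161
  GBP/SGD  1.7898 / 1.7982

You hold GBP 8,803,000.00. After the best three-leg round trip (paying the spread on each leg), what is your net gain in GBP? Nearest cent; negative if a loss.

Net profit: GBP 121,506.02

Best loop GBP → SGD → NZD → GBP:
GBP 8,803,000.00 × 1.7898 (sell GBP at bid) = SGD 15,755,609.40
SGD 15,755,609.40 × 1.0287 (sell SGD at bid) = NZD 16,207,795.39
NZD 16,207,795.39 ÷ 1.8161 (buy GBP at ask) = GBP 8,924,506.02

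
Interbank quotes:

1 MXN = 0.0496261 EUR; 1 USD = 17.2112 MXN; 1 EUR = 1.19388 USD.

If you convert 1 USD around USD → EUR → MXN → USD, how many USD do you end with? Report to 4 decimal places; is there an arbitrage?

Around USD → EUR → MXN → USD: 1 ÷ 1.19388 ÷ 0.0496261 ÷ 17.2112 = 0.980659
Product < 1; profitable direction is USD → MXN → EUR → USD.

0.9807 (arbitrage exists)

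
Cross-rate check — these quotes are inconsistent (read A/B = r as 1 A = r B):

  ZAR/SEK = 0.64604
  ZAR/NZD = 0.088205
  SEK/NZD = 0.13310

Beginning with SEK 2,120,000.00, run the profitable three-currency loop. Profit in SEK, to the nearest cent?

Profitable loop is SEK → ZAR → NZD → SEK:
SEK 2,120,000.00 ÷ 0.64604 = ZAR 3,281,530.56
ZAR 3,281,530.56 × 0.088205 = NZD 289,447.40
NZD 289,447.40 ÷ 0.13310 = SEK 2,174,661.18
Profit = SEK 2,174,661.18 − SEK 2,120,000.00

Profit: SEK 54,661.18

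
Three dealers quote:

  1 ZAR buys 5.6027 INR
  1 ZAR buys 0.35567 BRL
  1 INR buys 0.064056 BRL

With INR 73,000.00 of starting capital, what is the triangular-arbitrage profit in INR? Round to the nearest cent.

Profit: INR 660.19

Profitable loop is INR → BRL → ZAR → INR:
INR 73,000.00 × 0.064056 = BRL 4,676.09
BRL 4,676.09 ÷ 0.35567 = ZAR 13,147.27
ZAR 13,147.27 × 5.6027 = INR 73,660.19
Profit = INR 73,660.19 − INR 73,000.00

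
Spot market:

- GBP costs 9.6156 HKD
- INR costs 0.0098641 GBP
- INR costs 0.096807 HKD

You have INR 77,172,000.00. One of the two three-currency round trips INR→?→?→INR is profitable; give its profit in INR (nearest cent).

Profit: INR 1,592,888.44

Profitable loop is INR → HKD → GBP → INR:
INR 77,172,000.00 × 0.096807 = HKD 7,470,789.80
HKD 7,470,789.80 ÷ 9.6156 = GBP 776,944.74
GBP 776,944.74 ÷ 0.0098641 = INR 78,764,888.44
Profit = INR 78,764,888.44 − INR 77,172,000.00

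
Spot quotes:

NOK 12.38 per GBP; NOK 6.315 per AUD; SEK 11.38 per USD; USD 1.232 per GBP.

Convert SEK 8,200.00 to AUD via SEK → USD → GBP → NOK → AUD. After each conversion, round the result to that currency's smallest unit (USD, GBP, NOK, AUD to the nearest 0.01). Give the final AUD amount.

AUD 1,146.59

SEK 8,200.00 ÷ 11.38 = USD 720.56
USD 720.56 ÷ 1.232 = GBP 584.87
GBP 584.87 × 12.38 = NOK 7,240.69
NOK 7,240.69 ÷ 6.315 = AUD 1,146.59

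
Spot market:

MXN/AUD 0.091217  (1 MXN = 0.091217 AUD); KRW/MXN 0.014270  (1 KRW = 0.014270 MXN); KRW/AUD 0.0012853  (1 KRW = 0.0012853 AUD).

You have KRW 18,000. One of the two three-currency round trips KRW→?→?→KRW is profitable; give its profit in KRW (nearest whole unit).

Profitable loop is KRW → MXN → AUD → KRW:
KRW 18,000 × 0.014270 = MXN 256.86
MXN 256.86 × 0.091217 = AUD 23.43
AUD 23.43 ÷ 0.0012853 = KRW 18,229
Profit = KRW 18,229 − KRW 18,000

Profit: KRW 229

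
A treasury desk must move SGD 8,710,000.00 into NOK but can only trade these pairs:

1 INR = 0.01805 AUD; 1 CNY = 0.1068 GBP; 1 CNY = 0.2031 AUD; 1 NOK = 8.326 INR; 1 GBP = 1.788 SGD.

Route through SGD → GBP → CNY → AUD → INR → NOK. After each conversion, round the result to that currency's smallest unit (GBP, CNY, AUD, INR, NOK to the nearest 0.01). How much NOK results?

NOK 61,641,854.80

SGD 8,710,000.00 ÷ 1.788 = GBP 4,871,364.65
GBP 4,871,364.65 ÷ 0.1068 = CNY 45,612,028.56
CNY 45,612,028.56 × 0.2031 = AUD 9,263,803.00
AUD 9,263,803.00 ÷ 0.01805 = INR 513,230,083.10
INR 513,230,083.10 ÷ 8.326 = NOK 61,641,854.80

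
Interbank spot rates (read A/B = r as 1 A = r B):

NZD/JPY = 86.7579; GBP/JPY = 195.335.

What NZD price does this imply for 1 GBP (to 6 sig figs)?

GBP/NZD = 2.25150

1 GBP × 195.335 = 195.335 JPY
195.335 JPY ÷ 86.7579 = 2.2515 NZD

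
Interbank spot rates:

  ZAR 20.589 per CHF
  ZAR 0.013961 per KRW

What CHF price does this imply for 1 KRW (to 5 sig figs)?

1 KRW × 0.013961 = 0.013961 ZAR
0.013961 ZAR ÷ 20.589 = 0.000678081 CHF

KRW/CHF = 0.00067808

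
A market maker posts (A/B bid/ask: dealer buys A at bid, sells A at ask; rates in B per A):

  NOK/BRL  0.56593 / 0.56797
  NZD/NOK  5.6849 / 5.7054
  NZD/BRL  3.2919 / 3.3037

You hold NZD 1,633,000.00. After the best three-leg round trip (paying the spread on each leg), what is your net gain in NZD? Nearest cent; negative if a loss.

Net profit: NZD 25,904.27

Best loop NZD → BRL → NOK → NZD:
NZD 1,633,000.00 × 3.2919 (sell NZD at bid) = BRL 5,375,672.70
BRL 5,375,672.70 ÷ 0.56797 (buy NOK at ask) = NOK 9,464,712.40
NOK 9,464,712.40 ÷ 5.7054 (buy NZD at ask) = NZD 1,658,904.27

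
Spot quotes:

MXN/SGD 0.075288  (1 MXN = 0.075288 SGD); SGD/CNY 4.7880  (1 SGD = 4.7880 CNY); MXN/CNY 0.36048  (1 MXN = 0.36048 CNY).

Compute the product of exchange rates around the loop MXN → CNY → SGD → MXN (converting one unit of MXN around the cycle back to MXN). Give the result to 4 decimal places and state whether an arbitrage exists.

1.0000 (no arbitrage)

Around MXN → CNY → SGD → MXN: 1 × 0.36048 ÷ 4.7880 ÷ 0.075288 = 1.000003
Product ≈ 1 (deviation 0.000%, within rounding noise).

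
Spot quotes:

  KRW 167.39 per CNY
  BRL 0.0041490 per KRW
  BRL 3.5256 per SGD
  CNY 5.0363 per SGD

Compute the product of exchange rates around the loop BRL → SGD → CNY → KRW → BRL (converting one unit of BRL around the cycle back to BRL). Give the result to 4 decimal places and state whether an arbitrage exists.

0.9921 (arbitrage exists)

Around BRL → SGD → CNY → KRW → BRL: 1 ÷ 3.5256 × 5.0363 × 167.39 × 0.0041490 = 0.992091
Product < 1; profitable direction is BRL → KRW → CNY → SGD → BRL.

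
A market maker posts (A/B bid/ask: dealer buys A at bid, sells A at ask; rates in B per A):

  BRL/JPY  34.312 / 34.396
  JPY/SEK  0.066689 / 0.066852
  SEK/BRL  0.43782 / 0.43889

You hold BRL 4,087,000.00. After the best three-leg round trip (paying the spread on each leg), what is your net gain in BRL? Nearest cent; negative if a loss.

Best loop BRL → JPY → SEK → BRL:
BRL 4,087,000.00 × 34.312 (sell BRL at bid) = JPY 140,233,144
JPY 140,233,144 × 0.066689 (sell JPY at bid) = SEK 9,352,008.14
SEK 9,352,008.14 × 0.43782 (sell SEK at bid) = BRL 4,094,496.20

Net profit: BRL 7,496.20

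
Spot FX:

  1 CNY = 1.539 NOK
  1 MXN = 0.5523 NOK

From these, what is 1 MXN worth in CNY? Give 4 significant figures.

MXN/CNY = 0.3589

1 MXN × 0.5523 = 0.5523 NOK
0.5523 NOK ÷ 1.539 = 0.358869 CNY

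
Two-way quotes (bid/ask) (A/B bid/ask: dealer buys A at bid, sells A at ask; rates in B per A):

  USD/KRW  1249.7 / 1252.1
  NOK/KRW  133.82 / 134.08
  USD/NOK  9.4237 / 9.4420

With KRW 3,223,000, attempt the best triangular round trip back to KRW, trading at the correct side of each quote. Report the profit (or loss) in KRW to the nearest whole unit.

Net profit: KRW 23,114

Best loop KRW → USD → NOK → KRW:
KRW 3,223,000 ÷ 1252.1 (buy USD at ask) = USD 2,574.08
USD 2,574.08 × 9.4237 (sell USD at bid) = NOK 24,257.32
NOK 24,257.32 × 133.82 (sell NOK at bid) = KRW 3,246,114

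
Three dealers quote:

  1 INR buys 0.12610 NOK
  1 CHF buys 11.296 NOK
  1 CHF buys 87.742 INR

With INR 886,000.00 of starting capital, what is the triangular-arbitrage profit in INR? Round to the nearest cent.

Profitable loop is INR → CHF → NOK → INR:
INR 886,000.00 ÷ 87.742 = CHF 10,097.79
CHF 10,097.79 × 11.296 = NOK 114,064.60
NOK 114,064.60 ÷ 0.12610 = INR 904,556.69
Profit = INR 904,556.69 − INR 886,000.00

Profit: INR 18,556.69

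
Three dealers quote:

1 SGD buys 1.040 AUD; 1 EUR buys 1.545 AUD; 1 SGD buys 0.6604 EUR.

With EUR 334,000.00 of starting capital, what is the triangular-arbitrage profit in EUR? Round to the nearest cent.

Profitable loop is EUR → SGD → AUD → EUR:
EUR 334,000.00 ÷ 0.6604 = SGD 505,754.09
SGD 505,754.09 × 1.040 = AUD 525,984.25
AUD 525,984.25 ÷ 1.545 = EUR 340,442.88
Profit = EUR 340,442.88 − EUR 334,000.00

Profit: EUR 6,442.88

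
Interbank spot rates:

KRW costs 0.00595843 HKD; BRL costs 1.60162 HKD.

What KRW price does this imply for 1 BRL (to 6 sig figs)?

1 BRL × 1.60162 = 1.60162 HKD
1.60162 HKD ÷ 0.00595843 = 268.799 KRW

BRL/KRW = 268.799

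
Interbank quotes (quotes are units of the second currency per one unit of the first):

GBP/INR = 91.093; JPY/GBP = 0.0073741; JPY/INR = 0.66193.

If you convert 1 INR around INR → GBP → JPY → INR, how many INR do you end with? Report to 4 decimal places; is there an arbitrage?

Around INR → GBP → JPY → INR: 1 ÷ 91.093 ÷ 0.0073741 × 0.66193 = 0.985412
Product < 1; profitable direction is INR → JPY → GBP → INR.

0.9854 (arbitrage exists)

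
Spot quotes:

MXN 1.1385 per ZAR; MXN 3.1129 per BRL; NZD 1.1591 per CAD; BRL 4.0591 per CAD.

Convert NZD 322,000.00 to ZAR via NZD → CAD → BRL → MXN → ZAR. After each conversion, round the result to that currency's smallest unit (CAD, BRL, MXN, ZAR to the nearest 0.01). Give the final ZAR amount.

ZAR 3,083,165.56

NZD 322,000.00 ÷ 1.1591 = CAD 277,801.74
CAD 277,801.74 × 4.0591 = BRL 1,127,625.04
BRL 1,127,625.04 × 3.1129 = MXN 3,510,183.99
MXN 3,510,183.99 ÷ 1.1385 = ZAR 3,083,165.56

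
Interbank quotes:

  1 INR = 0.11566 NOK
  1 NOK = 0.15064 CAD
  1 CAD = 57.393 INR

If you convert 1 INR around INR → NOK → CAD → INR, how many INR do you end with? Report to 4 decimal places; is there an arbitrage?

Around INR → NOK → CAD → INR: 1 × 0.11566 × 0.15064 × 57.393 = 0.999960
Product ≈ 1 (deviation 0.004%, within rounding noise).

1.0000 (no arbitrage)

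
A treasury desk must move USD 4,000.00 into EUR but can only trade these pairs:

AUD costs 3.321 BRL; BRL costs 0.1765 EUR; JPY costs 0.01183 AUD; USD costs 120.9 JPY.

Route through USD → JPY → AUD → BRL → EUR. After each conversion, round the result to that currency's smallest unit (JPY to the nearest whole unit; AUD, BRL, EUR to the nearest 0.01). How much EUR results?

USD 4,000.00 × 120.9 = JPY 483,600
JPY 483,600 × 0.01183 = AUD 5,720.99
AUD 5,720.99 × 3.321 = BRL 18,999.41
BRL 18,999.41 × 0.1765 = EUR 3,353.40

EUR 3,353.40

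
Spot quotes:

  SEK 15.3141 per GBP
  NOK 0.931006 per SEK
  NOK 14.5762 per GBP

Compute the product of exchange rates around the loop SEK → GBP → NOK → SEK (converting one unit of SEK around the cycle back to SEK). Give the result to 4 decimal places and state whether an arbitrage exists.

1.0224 (arbitrage exists)

Around SEK → GBP → NOK → SEK: 1 ÷ 15.3141 × 14.5762 ÷ 0.931006 = 1.022352
Product > 1; profitable direction is SEK → GBP → NOK → SEK.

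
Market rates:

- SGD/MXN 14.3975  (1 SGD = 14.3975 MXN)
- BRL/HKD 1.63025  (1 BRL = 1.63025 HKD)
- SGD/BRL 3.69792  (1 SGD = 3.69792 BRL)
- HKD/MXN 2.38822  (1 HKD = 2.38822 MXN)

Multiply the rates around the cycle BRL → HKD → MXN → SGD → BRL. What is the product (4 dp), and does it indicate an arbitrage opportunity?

1.0000 (no arbitrage)

Around BRL → HKD → MXN → SGD → BRL: 1 × 1.63025 × 2.38822 ÷ 14.3975 × 3.69792 = 0.999998
Product ≈ 1 (deviation 0.000%, within rounding noise).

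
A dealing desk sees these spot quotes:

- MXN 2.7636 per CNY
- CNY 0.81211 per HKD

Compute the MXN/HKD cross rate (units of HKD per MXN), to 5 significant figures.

MXN/HKD = 0.44556

1 MXN ÷ 2.7636 = 0.361847 CNY
0.361847 CNY ÷ 0.81211 = 0.445564 HKD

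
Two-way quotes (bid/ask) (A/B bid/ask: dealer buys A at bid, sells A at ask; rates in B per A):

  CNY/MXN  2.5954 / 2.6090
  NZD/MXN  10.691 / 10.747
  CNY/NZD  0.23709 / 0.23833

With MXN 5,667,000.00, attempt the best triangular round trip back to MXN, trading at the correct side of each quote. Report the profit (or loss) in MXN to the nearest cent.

Net profit: MXN 75,375.01

Best loop MXN → NZD → CNY → MXN:
MXN 5,667,000.00 ÷ 10.747 (buy NZD at ask) = NZD 527,309.95
NZD 527,309.95 ÷ 0.23833 (buy CNY at ask) = CNY 2,212,520.23
CNY 2,212,520.23 × 2.5954 (sell CNY at bid) = MXN 5,742,375.01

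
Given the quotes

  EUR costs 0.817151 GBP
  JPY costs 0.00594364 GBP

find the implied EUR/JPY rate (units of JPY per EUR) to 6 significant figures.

1 EUR × 0.817151 = 0.817151 GBP
0.817151 GBP ÷ 0.00594364 = 137.483 JPY

EUR/JPY = 137.483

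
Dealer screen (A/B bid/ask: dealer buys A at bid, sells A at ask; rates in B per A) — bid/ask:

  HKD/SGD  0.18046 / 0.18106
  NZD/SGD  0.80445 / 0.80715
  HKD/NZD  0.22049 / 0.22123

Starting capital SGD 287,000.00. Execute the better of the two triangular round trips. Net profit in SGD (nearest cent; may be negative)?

Net profit: SGD 3,044.46

Best loop SGD → NZD → HKD → SGD:
SGD 287,000.00 ÷ 0.80715 (buy NZD at ask) = NZD 355,572.07
NZD 355,572.07 ÷ 0.22123 (buy HKD at ask) = HKD 1,607,250.71
HKD 1,607,250.71 × 0.18046 (sell HKD at bid) = SGD 290,044.46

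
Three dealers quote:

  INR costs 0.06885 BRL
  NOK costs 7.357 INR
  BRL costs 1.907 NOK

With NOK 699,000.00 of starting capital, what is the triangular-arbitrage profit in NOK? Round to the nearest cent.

Profit: NOK 24,638.70

Profitable loop is NOK → BRL → INR → NOK:
NOK 699,000.00 ÷ 1.907 = BRL 366,544.31
BRL 366,544.31 ÷ 0.06885 = INR 5,323,809.88
INR 5,323,809.88 ÷ 7.357 = NOK 723,638.70
Profit = NOK 723,638.70 − NOK 699,000.00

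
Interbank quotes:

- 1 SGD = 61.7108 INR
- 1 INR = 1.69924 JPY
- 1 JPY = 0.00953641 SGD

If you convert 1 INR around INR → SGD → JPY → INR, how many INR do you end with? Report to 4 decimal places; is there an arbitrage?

Around INR → SGD → JPY → INR: 1 ÷ 61.7108 ÷ 0.00953641 ÷ 1.69924 = 0.999998
Product ≈ 1 (deviation 0.000%, within rounding noise).

1.0000 (no arbitrage)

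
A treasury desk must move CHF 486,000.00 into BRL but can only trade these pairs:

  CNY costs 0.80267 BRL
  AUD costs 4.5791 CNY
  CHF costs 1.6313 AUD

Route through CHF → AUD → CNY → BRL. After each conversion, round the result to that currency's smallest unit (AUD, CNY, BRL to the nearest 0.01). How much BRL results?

BRL 2,913,984.68

CHF 486,000.00 × 1.6313 = AUD 792,811.80
AUD 792,811.80 × 4.5791 = CNY 3,630,364.51
CNY 3,630,364.51 × 0.80267 = BRL 2,913,984.68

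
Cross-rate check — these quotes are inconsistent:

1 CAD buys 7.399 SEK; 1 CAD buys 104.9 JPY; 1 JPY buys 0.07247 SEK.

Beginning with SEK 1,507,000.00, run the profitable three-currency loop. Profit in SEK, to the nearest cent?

Profitable loop is SEK → CAD → JPY → SEK:
SEK 1,507,000.00 ÷ 7.399 = CAD 203,676.17
CAD 203,676.17 × 104.9 = JPY 21,365,630
JPY 21,365,630 × 0.07247 = SEK 1,548,367.24
Profit = SEK 1,548,367.24 − SEK 1,507,000.00

Profit: SEK 41,367.24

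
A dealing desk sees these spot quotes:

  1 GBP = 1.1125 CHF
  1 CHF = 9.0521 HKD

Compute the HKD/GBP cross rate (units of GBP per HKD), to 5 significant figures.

1 HKD ÷ 9.0521 = 0.110472 CHF
0.110472 CHF ÷ 1.1125 = 0.0993003 GBP

HKD/GBP = 0.099300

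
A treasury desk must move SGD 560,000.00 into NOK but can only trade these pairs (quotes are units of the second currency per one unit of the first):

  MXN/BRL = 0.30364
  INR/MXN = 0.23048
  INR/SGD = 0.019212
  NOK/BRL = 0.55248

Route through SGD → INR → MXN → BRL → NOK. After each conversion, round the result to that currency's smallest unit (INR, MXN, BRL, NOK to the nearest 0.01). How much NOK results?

SGD 560,000.00 ÷ 0.019212 = INR 29,148,448.89
INR 29,148,448.89 × 0.23048 = MXN 6,718,134.50
MXN 6,718,134.50 × 0.30364 = BRL 2,039,894.36
BRL 2,039,894.36 ÷ 0.55248 = NOK 3,692,250.14

NOK 3,692,250.14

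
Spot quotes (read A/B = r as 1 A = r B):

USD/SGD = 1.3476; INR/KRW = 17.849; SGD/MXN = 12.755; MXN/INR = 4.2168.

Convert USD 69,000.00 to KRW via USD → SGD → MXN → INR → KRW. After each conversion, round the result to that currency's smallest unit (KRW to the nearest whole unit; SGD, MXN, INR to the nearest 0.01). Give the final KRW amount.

KRW 89,266,282

USD 69,000.00 × 1.3476 = SGD 92,984.40
SGD 92,984.40 × 12.755 = MXN 1,186,016.02
MXN 1,186,016.02 × 4.2168 = INR 5,001,192.35
INR 5,001,192.35 × 17.849 = KRW 89,266,282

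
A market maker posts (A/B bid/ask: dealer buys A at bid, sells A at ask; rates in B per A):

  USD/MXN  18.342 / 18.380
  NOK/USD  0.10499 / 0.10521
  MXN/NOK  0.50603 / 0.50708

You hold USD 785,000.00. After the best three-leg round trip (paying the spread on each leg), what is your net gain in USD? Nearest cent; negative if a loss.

Best loop USD → NOK → MXN → USD:
USD 785,000.00 ÷ 0.10521 (buy NOK at ask) = NOK 7,461,267.94
NOK 7,461,267.94 ÷ 0.50708 (buy MXN at ask) = MXN 14,714,183.05
MXN 14,714,183.05 ÷ 18.380 (buy USD at ask) = USD 800,554.03

Net profit: USD 15,554.03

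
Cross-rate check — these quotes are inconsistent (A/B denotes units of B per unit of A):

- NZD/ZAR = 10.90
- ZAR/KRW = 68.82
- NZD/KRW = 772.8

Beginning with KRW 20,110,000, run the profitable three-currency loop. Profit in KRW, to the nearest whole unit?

Profit: KRW 607,532

Profitable loop is KRW → ZAR → NZD → KRW:
KRW 20,110,000 ÷ 68.82 = ZAR 292,211.57
ZAR 292,211.57 ÷ 10.90 = NZD 26,808.40
NZD 26,808.40 × 772.8 = KRW 20,717,532
Profit = KRW 20,717,532 − KRW 20,110,000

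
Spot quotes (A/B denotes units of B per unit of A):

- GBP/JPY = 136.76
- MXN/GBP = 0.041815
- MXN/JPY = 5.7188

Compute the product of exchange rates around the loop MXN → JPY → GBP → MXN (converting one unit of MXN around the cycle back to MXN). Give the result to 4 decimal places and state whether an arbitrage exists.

1.0000 (no arbitrage)

Around MXN → JPY → GBP → MXN: 1 × 5.7188 ÷ 136.76 ÷ 0.041815 = 1.000032
Product ≈ 1 (deviation 0.003%, within rounding noise).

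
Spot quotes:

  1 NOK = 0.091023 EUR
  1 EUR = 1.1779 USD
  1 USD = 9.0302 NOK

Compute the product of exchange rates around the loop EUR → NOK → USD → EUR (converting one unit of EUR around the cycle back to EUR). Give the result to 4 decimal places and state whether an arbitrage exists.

Around EUR → NOK → USD → EUR: 1 ÷ 0.091023 ÷ 9.0302 ÷ 1.1779 = 1.032864
Product > 1; profitable direction is EUR → NOK → USD → EUR.

1.0329 (arbitrage exists)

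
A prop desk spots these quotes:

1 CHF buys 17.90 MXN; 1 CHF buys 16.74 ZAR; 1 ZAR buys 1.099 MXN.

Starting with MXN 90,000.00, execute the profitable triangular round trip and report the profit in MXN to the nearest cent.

Profitable loop is MXN → CHF → ZAR → MXN:
MXN 90,000.00 ÷ 17.90 = CHF 5,027.93
CHF 5,027.93 × 16.74 = ZAR 84,167.60
ZAR 84,167.60 × 1.099 = MXN 92,500.19
Profit = MXN 92,500.19 − MXN 90,000.00

Profit: MXN 2,500.19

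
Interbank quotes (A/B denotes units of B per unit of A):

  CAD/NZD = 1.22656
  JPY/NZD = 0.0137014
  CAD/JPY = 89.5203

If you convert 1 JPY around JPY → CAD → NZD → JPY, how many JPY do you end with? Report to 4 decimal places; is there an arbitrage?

1.0000 (no arbitrage)

Around JPY → CAD → NZD → JPY: 1 ÷ 89.5203 × 1.22656 ÷ 0.0137014 = 1.000005
Product ≈ 1 (deviation 0.001%, within rounding noise).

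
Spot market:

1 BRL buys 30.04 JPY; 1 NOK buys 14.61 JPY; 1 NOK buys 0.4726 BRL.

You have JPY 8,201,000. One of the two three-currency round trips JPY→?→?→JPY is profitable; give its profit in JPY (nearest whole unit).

Profitable loop is JPY → BRL → NOK → JPY:
JPY 8,201,000 ÷ 30.04 = BRL 273,002.66
BRL 273,002.66 ÷ 0.4726 = NOK 577,661.16
NOK 577,661.16 × 14.61 = JPY 8,439,630
Profit = JPY 8,439,630 − JPY 8,201,000

Profit: JPY 238,630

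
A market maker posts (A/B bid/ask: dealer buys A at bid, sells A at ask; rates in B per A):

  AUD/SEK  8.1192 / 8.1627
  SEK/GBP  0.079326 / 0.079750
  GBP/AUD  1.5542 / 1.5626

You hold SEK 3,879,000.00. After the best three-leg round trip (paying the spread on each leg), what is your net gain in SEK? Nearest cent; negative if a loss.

Best loop SEK → GBP → AUD → SEK:
SEK 3,879,000.00 × 0.079326 (sell SEK at bid) = GBP 307,705.55
GBP 307,705.55 × 1.5542 (sell GBP at bid) = AUD 478,235.97
AUD 478,235.97 × 8.1192 (sell AUD at bid) = SEK 3,882,893.50

Net profit: SEK 3,893.50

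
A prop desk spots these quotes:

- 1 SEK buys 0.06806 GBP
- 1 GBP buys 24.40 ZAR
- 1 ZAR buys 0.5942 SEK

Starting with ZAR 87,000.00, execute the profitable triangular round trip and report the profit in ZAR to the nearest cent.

Profit: ZAR 1,166.75

Profitable loop is ZAR → GBP → SEK → ZAR:
ZAR 87,000.00 ÷ 24.40 = GBP 3,565.57
GBP 3,565.57 ÷ 0.06806 = SEK 52,388.68
SEK 52,388.68 ÷ 0.5942 = ZAR 88,166.75
Profit = ZAR 88,166.75 − ZAR 87,000.00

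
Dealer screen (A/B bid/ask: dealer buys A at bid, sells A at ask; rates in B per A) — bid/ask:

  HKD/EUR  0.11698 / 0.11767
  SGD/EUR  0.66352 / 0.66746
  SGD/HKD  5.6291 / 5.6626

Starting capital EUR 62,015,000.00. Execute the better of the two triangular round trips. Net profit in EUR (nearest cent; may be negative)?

Best loop EUR → HKD → SGD → EUR:
EUR 62,015,000.00 ÷ 0.11767 (buy HKD at ask) = HKD 527,024,730.18
HKD 527,024,730.18 ÷ 5.6626 (buy SGD at ask) = SGD 93,071,156.39
SGD 93,071,156.39 × 0.66352 (sell SGD at bid) = EUR 61,754,573.69

Net result: EUR -260,426.31 (no profitable arbitrage after spreads)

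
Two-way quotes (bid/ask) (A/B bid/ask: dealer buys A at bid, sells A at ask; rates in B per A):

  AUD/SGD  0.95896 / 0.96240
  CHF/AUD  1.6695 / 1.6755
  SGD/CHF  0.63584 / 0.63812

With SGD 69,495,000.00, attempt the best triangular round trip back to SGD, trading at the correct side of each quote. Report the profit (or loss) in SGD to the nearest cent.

Net profit: SGD 1,248,789.61

Best loop SGD → CHF → AUD → SGD:
SGD 69,495,000.00 × 0.63584 (sell SGD at bid) = CHF 44,187,700.80
CHF 44,187,700.80 × 1.6695 (sell CHF at bid) = AUD 73,771,366.49
AUD 73,771,366.49 × 0.95896 (sell AUD at bid) = SGD 70,743,789.61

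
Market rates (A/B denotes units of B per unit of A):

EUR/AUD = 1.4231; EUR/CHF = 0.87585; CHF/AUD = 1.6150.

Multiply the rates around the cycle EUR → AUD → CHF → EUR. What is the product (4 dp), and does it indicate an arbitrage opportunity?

1.0061 (arbitrage exists)

Around EUR → AUD → CHF → EUR: 1 × 1.4231 ÷ 1.6150 ÷ 0.87585 = 1.006081
Product > 1; profitable direction is EUR → AUD → CHF → EUR.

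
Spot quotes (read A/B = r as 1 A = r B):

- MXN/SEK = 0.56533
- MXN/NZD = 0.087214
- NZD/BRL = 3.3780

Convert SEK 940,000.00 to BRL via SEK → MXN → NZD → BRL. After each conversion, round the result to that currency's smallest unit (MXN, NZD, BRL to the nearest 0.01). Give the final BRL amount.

SEK 940,000.00 ÷ 0.56533 = MXN 1,662,745.65
MXN 1,662,745.65 × 0.087214 = NZD 145,014.70
NZD 145,014.70 × 3.3780 = BRL 489,859.66

BRL 489,859.66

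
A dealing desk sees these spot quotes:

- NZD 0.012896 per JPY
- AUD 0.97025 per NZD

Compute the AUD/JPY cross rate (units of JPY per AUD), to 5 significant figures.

1 AUD ÷ 0.97025 = 1.03066 NZD
1.03066 NZD ÷ 0.012896 = 79.9211 JPY

AUD/JPY = 79.921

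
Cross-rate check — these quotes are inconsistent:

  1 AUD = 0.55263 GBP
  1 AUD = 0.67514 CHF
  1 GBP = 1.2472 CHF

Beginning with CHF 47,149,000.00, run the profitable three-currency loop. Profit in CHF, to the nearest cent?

Profit: CHF 984,695.49

Profitable loop is CHF → AUD → GBP → CHF:
CHF 47,149,000.00 ÷ 0.67514 = AUD 69,835,885.89
AUD 69,835,885.89 × 0.55263 = GBP 38,593,405.62
GBP 38,593,405.62 × 1.2472 = CHF 48,133,695.49
Profit = CHF 48,133,695.49 − CHF 47,149,000.00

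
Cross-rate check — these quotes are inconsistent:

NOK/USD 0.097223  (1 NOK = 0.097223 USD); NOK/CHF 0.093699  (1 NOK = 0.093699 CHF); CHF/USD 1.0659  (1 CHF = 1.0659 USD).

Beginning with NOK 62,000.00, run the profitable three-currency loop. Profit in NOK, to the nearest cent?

Profitable loop is NOK → CHF → USD → NOK:
NOK 62,000.00 × 0.093699 = CHF 5,809.34
CHF 5,809.34 × 1.0659 = USD 6,192.17
USD 6,192.17 ÷ 0.097223 = NOK 63,690.42
Profit = NOK 63,690.42 − NOK 62,000.00

Profit: NOK 1,690.42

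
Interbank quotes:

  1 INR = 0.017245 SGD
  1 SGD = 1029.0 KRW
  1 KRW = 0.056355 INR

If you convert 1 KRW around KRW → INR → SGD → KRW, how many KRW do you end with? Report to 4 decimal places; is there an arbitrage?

Around KRW → INR → SGD → KRW: 1 × 0.056355 × 0.017245 × 1029.0 = 1.000025
Product ≈ 1 (deviation 0.003%, within rounding noise).

1.0000 (no arbitrage)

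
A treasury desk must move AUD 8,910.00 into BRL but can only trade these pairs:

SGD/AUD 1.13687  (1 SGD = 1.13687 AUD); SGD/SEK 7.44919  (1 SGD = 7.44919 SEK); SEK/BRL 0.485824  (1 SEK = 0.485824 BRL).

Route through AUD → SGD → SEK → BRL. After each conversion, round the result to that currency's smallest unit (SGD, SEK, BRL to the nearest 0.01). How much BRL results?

AUD 8,910.00 ÷ 1.13687 = SGD 7,837.31
SGD 7,837.31 × 7.44919 = SEK 58,381.61
SEK 58,381.61 × 0.485824 = BRL 28,363.19

BRL 28,363.19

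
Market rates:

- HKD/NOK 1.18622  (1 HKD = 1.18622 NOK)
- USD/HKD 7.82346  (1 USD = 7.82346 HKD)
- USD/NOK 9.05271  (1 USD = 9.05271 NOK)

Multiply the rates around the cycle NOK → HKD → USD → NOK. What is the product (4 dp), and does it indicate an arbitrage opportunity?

0.9755 (arbitrage exists)

Around NOK → HKD → USD → NOK: 1 ÷ 1.18622 ÷ 7.82346 × 9.05271 = 0.975471
Product < 1; profitable direction is NOK → USD → HKD → NOK.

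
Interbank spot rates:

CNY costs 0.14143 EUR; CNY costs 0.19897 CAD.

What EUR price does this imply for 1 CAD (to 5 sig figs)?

CAD/EUR = 0.71081

1 CAD ÷ 0.19897 = 5.02588 CNY
5.02588 CNY × 0.14143 = 0.710811 EUR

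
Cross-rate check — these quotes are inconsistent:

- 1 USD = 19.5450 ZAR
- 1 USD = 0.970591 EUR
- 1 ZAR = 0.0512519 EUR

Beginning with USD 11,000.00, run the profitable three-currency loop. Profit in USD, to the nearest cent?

Profitable loop is USD → ZAR → EUR → USD:
USD 11,000.00 × 19.5450 = ZAR 214,995.00
ZAR 214,995.00 × 0.0512519 = EUR 11,018.90
EUR 11,018.90 ÷ 0.970591 = USD 11,352.78
Profit = USD 11,352.78 − USD 11,000.00

Profit: USD 352.78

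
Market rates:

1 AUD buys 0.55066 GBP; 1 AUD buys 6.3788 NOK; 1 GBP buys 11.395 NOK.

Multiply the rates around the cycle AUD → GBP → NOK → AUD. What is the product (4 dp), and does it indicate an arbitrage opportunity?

Around AUD → GBP → NOK → AUD: 1 × 0.55066 × 11.395 ÷ 6.3788 = 0.983691
Product < 1; profitable direction is AUD → NOK → GBP → AUD.

0.9837 (arbitrage exists)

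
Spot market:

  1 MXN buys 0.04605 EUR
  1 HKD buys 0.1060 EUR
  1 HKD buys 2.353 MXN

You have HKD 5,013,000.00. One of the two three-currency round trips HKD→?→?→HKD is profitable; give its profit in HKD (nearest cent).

Profit: HKD 111,404.47

Profitable loop is HKD → MXN → EUR → HKD:
HKD 5,013,000.00 × 2.353 = MXN 11,795,589.00
MXN 11,795,589.00 × 0.04605 = EUR 543,186.87
EUR 543,186.87 ÷ 0.1060 = HKD 5,124,404.47
Profit = HKD 5,124,404.47 − HKD 5,013,000.00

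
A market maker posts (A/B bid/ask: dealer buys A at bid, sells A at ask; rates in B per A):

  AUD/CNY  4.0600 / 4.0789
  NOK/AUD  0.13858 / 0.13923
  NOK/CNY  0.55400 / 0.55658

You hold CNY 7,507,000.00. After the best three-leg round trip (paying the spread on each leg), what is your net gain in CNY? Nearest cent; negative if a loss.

Best loop CNY → NOK → AUD → CNY:
CNY 7,507,000.00 ÷ 0.55658 (buy NOK at ask) = NOK 13,487,728.63
NOK 13,487,728.63 × 0.13858 (sell NOK at bid) = AUD 1,869,129.43
AUD 1,869,129.43 × 4.0600 (sell AUD at bid) = CNY 7,588,665.50

Net profit: CNY 81,665.50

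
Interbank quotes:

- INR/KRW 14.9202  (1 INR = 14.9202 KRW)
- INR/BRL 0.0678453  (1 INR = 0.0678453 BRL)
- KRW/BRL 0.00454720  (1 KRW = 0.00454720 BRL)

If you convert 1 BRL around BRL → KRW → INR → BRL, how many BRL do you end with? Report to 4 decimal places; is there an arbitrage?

Around BRL → KRW → INR → BRL: 1 ÷ 0.00454720 ÷ 14.9202 × 0.0678453 = 1.000002
Product ≈ 1 (deviation 0.000%, within rounding noise).

1.0000 (no arbitrage)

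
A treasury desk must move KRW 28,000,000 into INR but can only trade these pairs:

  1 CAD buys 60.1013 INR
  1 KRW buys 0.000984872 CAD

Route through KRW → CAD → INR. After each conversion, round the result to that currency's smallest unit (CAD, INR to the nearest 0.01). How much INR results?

INR 1,657,378.69

KRW 28,000,000 × 0.000984872 = CAD 27,576.42
CAD 27,576.42 × 60.1013 = INR 1,657,378.69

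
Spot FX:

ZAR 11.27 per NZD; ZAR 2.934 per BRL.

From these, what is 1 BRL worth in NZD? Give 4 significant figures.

BRL/NZD = 0.2603

1 BRL × 2.934 = 2.934 ZAR
2.934 ZAR ÷ 11.27 = 0.260337 NZD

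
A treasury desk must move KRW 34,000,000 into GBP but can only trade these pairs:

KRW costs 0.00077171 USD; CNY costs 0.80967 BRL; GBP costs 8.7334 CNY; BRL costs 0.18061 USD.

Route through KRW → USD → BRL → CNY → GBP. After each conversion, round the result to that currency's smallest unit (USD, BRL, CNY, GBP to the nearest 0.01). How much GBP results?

KRW 34,000,000 × 0.00077171 = USD 26,238.14
USD 26,238.14 ÷ 0.18061 = BRL 145,275.12
BRL 145,275.12 ÷ 0.80967 = CNY 179,425.10
CNY 179,425.10 ÷ 8.7334 = GBP 20,544.70

GBP 20,544.70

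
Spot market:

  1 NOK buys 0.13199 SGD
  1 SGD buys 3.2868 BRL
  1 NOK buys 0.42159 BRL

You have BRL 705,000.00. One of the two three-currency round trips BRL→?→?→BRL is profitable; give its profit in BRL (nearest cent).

Profit: BRL 20,459.42

Profitable loop is BRL → NOK → SGD → BRL:
BRL 705,000.00 ÷ 0.42159 = NOK 1,672,240.80
NOK 1,672,240.80 × 0.13199 = SGD 220,719.06
SGD 220,719.06 × 3.2868 = BRL 725,459.42
Profit = BRL 725,459.42 − BRL 705,000.00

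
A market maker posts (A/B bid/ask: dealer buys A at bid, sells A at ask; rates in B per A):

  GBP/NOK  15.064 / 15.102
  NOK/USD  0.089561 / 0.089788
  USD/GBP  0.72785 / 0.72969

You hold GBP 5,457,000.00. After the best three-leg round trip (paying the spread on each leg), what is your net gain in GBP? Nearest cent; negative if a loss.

Net profit: GBP 58,219.42

Best loop GBP → USD → NOK → GBP:
GBP 5,457,000.00 ÷ 0.72969 (buy USD at ask) = USD 7,478,518.27
USD 7,478,518.27 ÷ 0.089788 (buy NOK at ask) = NOK 83,290,843.71
NOK 83,290,843.71 ÷ 15.102 (buy GBP at ask) = GBP 5,515,219.42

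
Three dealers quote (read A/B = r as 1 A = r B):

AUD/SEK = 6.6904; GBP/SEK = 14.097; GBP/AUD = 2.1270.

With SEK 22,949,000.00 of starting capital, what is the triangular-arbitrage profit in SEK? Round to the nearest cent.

Profitable loop is SEK → GBP → AUD → SEK:
SEK 22,949,000.00 ÷ 14.097 = GBP 1,627,935.02
GBP 1,627,935.02 × 2.1270 = AUD 3,462,617.79
AUD 3,462,617.79 × 6.6904 = SEK 23,166,298.07
Profit = SEK 23,166,298.07 − SEK 22,949,000.00

Profit: SEK 217,298.07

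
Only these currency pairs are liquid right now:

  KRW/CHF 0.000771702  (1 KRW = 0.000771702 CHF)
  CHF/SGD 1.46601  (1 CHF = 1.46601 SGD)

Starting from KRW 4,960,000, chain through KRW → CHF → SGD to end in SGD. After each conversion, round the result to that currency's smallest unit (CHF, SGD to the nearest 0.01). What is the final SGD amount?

KRW 4,960,000 × 0.000771702 = CHF 3,827.64
CHF 3,827.64 × 1.46601 = SGD 5,611.36

SGD 5,611.36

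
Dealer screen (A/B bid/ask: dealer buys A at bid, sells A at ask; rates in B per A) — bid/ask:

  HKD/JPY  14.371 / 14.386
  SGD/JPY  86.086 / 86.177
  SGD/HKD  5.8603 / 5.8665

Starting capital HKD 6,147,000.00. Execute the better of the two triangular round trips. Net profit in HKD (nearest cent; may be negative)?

Best loop HKD → SGD → JPY → HKD:
HKD 6,147,000.00 ÷ 5.8665 (buy SGD at ask) = SGD 1,047,813.86
SGD 1,047,813.86 × 86.086 (sell SGD at bid) = JPY 90,202,104
JPY 90,202,104 ÷ 14.386 (buy HKD at ask) = HKD 6,270,130.95

Net profit: HKD 123,130.95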